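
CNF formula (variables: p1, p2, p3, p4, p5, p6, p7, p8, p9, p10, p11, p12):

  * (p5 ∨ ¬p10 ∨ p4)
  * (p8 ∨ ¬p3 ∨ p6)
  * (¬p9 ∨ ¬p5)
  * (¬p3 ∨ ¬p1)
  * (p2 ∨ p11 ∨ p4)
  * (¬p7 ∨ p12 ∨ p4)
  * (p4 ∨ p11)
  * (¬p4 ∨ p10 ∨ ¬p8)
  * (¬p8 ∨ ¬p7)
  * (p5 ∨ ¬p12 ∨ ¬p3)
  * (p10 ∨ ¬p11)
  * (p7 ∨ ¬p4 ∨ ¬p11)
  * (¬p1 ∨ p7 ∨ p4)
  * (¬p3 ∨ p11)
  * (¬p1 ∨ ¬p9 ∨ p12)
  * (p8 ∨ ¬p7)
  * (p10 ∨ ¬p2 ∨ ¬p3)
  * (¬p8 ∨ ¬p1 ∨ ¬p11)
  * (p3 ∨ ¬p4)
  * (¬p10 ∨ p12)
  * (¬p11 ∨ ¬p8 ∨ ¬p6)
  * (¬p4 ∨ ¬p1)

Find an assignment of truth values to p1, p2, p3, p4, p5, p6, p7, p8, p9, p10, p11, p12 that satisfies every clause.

p1 = False  p2 = True  p3 = True  p4 = False  p5 = True  p6 = False  p7 = False  p8 = True  p9 = False  p10 = True  p11 = True  p12 = True

p1 occurs only negated in the remaining clauses — set p1 = False.
p9 occurs only negated in the remaining clauses — set p9 = False.
Branch on p2: take p2 = True.
For the remaining variables, p3 = True, p4 = False, p5 = True, p6 = False, p7 = False, p8 = True, p10 = True, p11 = True, p12 = True works.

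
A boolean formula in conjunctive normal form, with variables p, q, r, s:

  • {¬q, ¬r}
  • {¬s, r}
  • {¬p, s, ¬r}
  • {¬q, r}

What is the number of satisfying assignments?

The models are:
  p=F q=F r=F s=F
  p=F q=F r=T s=F
  p=F q=F r=T s=T
  p=T q=F r=F s=F
  p=T q=F r=T s=T
That's 5 in total.

5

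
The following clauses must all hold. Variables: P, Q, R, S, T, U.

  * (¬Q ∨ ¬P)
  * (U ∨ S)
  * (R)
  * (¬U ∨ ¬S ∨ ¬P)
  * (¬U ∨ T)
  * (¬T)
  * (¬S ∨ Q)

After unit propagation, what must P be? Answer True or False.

False

Unit clause (R) sets R = True.
(¬T) stands alone — T = False.
(T ∨ ¬U): since T = False, the clause reduces to (¬U). U = False.
(U ∨ S) with U = False leaves only S, so S = True.
(¬S ∨ Q): since S = True, the clause reduces to (Q). Q = True.
In (¬Q ∨ ¬P), ¬Q is now false; ¬P must hold, so P = False.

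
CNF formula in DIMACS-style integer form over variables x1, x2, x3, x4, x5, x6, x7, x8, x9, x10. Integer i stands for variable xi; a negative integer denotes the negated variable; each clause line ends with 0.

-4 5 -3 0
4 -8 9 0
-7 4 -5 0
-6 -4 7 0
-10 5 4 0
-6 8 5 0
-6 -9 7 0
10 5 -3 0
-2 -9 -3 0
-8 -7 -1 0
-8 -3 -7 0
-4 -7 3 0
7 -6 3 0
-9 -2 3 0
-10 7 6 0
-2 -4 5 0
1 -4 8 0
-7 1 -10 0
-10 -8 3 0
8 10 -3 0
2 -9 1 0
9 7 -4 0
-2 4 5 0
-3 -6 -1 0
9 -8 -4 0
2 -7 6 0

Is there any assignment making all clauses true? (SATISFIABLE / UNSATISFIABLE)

Set x1 = True and propagate.
Try x2 = True.
Set x3 = True and propagate.
  then x9 is forced to False.
  then x6 is forced to False.
For the remaining variables, x4 = True, x5 = True, x7 = True, x8 = False, x10 = True works.
So x1=1, x2=1, x3=1, x4=1, x5=1, x6=0, x7=1, x8=0, x9=0, x10=1 is a satisfying assignment.

SATISFIABLE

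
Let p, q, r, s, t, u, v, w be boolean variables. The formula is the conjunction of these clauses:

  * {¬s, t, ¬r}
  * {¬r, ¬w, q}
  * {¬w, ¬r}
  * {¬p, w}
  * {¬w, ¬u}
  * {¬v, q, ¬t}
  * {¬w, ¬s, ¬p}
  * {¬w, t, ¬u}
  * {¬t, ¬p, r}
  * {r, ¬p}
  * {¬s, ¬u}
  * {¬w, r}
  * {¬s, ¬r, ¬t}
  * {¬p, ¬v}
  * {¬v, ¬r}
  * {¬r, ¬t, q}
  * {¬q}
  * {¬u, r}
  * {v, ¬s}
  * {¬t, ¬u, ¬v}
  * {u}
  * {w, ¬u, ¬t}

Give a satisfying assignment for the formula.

p = False, q = False, r = True, s = False, t = False, u = True, v = False, w = False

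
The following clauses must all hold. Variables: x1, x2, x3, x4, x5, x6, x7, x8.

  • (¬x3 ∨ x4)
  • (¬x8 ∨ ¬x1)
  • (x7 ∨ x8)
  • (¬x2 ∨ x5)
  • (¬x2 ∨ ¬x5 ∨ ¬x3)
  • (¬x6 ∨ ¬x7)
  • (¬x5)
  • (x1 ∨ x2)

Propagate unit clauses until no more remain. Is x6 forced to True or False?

False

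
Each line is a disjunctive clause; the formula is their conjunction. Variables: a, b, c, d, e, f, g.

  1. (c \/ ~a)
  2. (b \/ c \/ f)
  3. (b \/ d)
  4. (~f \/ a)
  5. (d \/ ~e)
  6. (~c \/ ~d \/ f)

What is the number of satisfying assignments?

Case analysis on c and d:
  c=1, d=1: forces a=1; f=1; b, e, g free → 2^3 = 8.
  c=1, d=0: g free; 3 ways for (a,b,e,f) × 2^1 = 6.
  c=0, d=1: remaining (a,b,e,f,g) ∈ {(0,1,0,0,0); (0,1,0,0,1); (0,1,1,0,0); (0,1,1,0,1)} — 4.
  c=0, d=0: remaining (a,b,e,f,g) ∈ {(0,1,0,0,0); (0,1,0,0,1)} — 2.
Total: 8 + 6 + 4 + 2 = 20.

20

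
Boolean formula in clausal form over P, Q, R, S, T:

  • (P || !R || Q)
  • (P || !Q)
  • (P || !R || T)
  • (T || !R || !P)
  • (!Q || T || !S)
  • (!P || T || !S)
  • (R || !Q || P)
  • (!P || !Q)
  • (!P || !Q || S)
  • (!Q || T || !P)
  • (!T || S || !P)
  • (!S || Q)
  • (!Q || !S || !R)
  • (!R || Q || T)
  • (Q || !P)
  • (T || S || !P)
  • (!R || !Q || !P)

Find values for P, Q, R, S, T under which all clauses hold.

Try P = False.
  then Q is forced to False.
  then R is forced to False.
  then S is forced to False.
T is now unconstrained; take T = False.
Every clause has at least one true literal under this assignment.

P = 0  Q = 0  R = 0  S = 0  T = 0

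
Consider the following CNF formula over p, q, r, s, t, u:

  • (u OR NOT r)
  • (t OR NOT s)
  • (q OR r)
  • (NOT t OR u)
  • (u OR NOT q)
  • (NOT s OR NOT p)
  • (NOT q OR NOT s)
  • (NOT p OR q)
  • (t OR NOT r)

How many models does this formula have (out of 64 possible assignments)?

8

Split on q, then r.
  q=T, r=T: remaining (p,s,t,u) ∈ {(F,F,T,T); (T,F,T,T)} — 2.
  q=T, r=F: remaining (p,s,t,u) ∈ {(F,F,F,T); (F,F,T,T); (T,F,F,T); (T,F,T,T)} — 4.
  q=F, r=T: remaining (p,s,t,u) ∈ {(F,F,T,T); (F,T,T,T)} — 2.
  q=F, r=F: a clause becomes empty — 0.
Total: 2 + 4 + 2 + 0 = 8.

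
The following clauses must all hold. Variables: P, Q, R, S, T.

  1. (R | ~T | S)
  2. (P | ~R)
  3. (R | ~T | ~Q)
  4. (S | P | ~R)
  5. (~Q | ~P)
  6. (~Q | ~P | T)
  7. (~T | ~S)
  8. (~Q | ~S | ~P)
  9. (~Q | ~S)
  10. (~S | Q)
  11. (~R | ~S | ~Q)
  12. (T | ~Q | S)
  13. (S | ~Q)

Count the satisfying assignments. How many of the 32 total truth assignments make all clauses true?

Satisfying assignments:
  P=F Q=F R=F S=F T=F
  P=T Q=F R=F S=F T=F
  P=T Q=F R=T S=F T=F
  P=T Q=F R=T S=F T=T
Count: 4.

4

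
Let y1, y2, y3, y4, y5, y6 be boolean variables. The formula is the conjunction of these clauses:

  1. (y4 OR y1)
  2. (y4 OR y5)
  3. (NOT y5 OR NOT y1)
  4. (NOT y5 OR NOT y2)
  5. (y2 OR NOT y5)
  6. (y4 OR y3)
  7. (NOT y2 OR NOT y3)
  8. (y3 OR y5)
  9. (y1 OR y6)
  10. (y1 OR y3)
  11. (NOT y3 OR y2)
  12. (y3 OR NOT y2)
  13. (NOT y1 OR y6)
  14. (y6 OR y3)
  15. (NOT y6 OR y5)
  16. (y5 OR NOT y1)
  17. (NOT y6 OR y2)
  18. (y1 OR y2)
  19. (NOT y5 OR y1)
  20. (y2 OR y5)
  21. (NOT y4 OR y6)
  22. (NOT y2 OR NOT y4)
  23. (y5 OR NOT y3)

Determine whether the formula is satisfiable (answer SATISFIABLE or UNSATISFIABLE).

y5 = True:
  propagation gives y1=False; an empty clause results — contradiction.
y5 = False:
  propagation gives y4=True, y3=True; an empty clause results — contradiction.
Every branch closes, so no satisfying assignment exists.

UNSATISFIABLE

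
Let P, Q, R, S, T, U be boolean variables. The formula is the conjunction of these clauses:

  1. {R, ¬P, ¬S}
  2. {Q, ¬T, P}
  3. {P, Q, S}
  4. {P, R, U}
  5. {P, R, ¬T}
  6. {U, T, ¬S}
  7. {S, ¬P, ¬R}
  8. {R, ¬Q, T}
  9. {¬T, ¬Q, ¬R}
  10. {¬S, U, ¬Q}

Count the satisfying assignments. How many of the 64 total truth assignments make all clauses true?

15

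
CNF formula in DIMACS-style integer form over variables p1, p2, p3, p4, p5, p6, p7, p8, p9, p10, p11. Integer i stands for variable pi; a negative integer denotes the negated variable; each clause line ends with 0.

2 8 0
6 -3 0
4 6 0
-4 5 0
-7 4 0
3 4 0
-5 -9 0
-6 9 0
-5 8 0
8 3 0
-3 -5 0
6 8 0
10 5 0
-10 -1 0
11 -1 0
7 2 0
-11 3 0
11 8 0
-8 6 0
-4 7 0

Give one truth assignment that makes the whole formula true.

p1=0, p2=1, p3=1, p4=0, p5=0, p6=1, p7=0, p8=0, p9=1, p10=1, p11=1

Pure literal: p1 appears only negated; assign p1 = False.
Pure literal: p2 appears only positively; assign p2 = True.
Try p3 = True.
  then p6 is forced to True.
  then p9 is forced to True.
  then p5 is forced to False.
  then p4 is forced to False.
  then p7 is forced to False.
  then p10 is forced to True.
Try p8 = False.
  then p11 is forced to True.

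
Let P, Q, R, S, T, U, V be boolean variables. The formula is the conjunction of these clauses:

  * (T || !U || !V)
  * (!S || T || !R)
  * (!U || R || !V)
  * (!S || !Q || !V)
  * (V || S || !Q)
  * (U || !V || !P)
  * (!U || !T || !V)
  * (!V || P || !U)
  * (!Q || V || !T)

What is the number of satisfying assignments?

Split on V, then U.
  V=T, U=T: a clause becomes empty — 0.
  V=T, U=F: 11 of the 32 assignments to (P,Q,R,S,T) work.
  V=F, U=T: P free; 8 ways for (Q,R,S,T) × 2^1 = 16.
  V=F, U=F: P free; 8 ways for (Q,R,S,T) × 2^1 = 16.
Total: 0 + 11 + 16 + 16 = 43.

43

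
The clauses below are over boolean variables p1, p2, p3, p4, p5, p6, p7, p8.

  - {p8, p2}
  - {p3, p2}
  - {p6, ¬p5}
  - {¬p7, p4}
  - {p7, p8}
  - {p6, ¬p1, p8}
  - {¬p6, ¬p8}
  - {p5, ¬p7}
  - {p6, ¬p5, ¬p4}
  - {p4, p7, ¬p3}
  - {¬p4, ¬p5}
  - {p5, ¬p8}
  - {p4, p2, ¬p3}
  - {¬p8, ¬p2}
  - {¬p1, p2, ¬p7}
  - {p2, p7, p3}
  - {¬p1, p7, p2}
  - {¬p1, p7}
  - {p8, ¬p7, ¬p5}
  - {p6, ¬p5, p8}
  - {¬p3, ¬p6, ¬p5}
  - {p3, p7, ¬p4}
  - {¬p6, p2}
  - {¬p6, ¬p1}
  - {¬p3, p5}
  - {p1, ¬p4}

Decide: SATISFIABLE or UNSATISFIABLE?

UNSATISFIABLE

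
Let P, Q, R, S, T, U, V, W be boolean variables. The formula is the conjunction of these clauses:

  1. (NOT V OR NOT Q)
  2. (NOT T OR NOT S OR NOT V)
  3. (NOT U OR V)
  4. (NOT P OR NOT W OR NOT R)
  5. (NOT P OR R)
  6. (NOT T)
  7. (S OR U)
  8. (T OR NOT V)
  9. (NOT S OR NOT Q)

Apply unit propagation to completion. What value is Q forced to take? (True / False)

(NOT T) is a unit clause: T = False.
(NOT V OR T) with T = False leaves only NOT V, so V = False.
In (NOT U OR V), V is now false; NOT U must hold, so U = False.
(U OR S) with U = False leaves only S, so S = True.
(NOT S OR NOT Q): since S = True, the clause reduces to (NOT Q). Q = False.

False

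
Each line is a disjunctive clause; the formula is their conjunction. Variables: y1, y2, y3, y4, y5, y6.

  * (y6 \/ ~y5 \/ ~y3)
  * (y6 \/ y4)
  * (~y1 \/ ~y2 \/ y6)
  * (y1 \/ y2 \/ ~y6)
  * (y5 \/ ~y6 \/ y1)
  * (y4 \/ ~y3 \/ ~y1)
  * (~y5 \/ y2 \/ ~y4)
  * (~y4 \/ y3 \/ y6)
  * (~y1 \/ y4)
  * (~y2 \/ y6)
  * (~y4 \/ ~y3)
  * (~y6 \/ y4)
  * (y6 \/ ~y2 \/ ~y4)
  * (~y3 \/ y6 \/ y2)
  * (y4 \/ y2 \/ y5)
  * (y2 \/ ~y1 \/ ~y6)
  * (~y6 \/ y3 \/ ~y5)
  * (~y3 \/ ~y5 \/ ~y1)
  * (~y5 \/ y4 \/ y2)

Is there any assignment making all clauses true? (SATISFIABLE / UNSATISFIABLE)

SATISFIABLE

Set y1 = True and propagate.
  then y4 is forced to True.
  then y3 is forced to False.
  then y6 is forced to True.
  then y2 is forced to True.
  then y5 is forced to False.
So y1 = True, y2 = True, y3 = False, y4 = True, y5 = False, y6 = True is a satisfying assignment.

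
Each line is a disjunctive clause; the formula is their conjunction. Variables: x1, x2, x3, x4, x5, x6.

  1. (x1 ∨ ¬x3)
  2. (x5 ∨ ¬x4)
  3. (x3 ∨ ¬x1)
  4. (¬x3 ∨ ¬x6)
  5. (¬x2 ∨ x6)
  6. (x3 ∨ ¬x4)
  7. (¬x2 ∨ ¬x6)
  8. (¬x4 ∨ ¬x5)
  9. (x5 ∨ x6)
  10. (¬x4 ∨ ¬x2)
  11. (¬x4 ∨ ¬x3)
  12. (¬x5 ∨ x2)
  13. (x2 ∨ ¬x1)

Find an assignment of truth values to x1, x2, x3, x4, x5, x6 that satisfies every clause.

x1=0, x2=0, x3=0, x4=0, x5=0, x6=1

Check each clause:
  1. (x1 ∨ ¬x3) — ¬x3 is true.
  2. (¬x4 ∨ x5) — ¬x4 is true.
  3. (x3 ∨ ¬x1) — ¬x1 is true.
  4. (¬x3 ∨ ¬x6) — ¬x3 is true.
  5. (¬x2 ∨ x6) — x6 is true.
  6. (¬x4 ∨ x3) — ¬x4 is true.
  7. (¬x6 ∨ ¬x2) — ¬x2 is true.
  8. (¬x4 ∨ ¬x5) — ¬x5 is true.
  9. (x6 ∨ x5) — x6 is true.
  10. (¬x4 ∨ ¬x2) — ¬x4 is true.
  11. (¬x4 ∨ ¬x3) — ¬x4 is true.
  12. (x2 ∨ ¬x5) — ¬x5 is true.
  13. (x2 ∨ ¬x1) — ¬x1 is true.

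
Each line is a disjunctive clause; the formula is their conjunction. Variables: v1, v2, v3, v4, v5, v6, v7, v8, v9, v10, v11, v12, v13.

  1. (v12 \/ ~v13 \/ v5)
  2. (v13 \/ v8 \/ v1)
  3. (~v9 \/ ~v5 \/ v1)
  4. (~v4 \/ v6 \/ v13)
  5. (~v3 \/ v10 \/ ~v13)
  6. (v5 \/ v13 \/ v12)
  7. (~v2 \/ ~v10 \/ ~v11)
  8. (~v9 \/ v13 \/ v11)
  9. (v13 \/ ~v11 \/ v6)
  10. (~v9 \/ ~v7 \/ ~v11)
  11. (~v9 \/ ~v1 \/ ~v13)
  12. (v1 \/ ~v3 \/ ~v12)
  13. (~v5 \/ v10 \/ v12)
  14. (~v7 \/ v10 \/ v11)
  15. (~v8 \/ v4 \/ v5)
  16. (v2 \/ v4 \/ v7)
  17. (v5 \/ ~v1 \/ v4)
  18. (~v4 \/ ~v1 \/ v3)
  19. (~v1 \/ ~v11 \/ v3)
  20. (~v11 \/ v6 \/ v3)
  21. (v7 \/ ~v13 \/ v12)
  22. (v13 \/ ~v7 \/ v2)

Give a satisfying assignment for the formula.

v1=False, v2=True, v3=False, v4=True, v5=False, v6=True, v7=True, v8=True, v9=True, v10=True, v11=False, v12=True, v13=True

Pure literal: v6 appears only positively; assign v6 = True.
Branch on v1: take v1 = False.
Set v2 = True and propagate.
The remaining clauses are satisfied by v3 = False, v4 = True, v5 = False, v7 = True, v8 = True, v9 = True, v10 = True, v11 = False, v12 = True, v13 = True.
Every clause has at least one true literal under this assignment.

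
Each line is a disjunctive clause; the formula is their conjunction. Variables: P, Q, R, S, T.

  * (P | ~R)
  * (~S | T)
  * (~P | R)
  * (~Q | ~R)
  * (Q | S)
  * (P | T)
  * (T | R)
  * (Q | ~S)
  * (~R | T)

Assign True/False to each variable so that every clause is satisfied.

P=False, Q=True, R=False, S=True, T=True

Check each clause:
  1. (~R | P) — ~R is true.
  2. (T | ~S) — T is true.
  3. (R | ~P) — ~P is true.
  4. (~R | ~Q) — ~R is true.
  5. (Q | S) — Q is true.
  6. (T | P) — T is true.
  7. (R | T) — T is true.
  8. (Q | ~S) — Q is true.
  9. (~R | T) — T is true.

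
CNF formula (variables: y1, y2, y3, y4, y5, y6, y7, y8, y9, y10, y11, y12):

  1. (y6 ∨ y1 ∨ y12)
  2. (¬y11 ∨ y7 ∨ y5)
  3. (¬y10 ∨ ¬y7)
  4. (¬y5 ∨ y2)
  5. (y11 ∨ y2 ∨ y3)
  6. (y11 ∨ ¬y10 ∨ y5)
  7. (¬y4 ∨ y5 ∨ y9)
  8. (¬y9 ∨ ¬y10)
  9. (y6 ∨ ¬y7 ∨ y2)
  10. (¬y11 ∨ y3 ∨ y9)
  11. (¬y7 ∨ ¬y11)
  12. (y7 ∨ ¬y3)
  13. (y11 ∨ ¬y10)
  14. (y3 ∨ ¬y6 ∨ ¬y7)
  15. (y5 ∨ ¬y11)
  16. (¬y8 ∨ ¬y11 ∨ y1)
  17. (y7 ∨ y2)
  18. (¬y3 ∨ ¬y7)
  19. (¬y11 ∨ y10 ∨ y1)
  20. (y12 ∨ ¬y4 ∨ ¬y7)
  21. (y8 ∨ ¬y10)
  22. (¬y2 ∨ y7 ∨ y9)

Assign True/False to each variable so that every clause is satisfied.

y1 occurs only positively in the remaining clauses — set y1 = True.
Pure literal: y4 appears only negated; assign y4 = False.
Try y2 = True.
Set y3 = False and propagate.
Try y5 = False.
  then y11 is forced to False.
  then y10 is forced to False.
For the remaining variables, y6 = False, y7 = True, y8 = True, y9 = True, y12 = True works.
Check each clause:
  1. (y1 ∨ y12 ∨ y6) — y1 is true.
  2. (y7 ∨ ¬y11 ∨ y5) — ¬y11 is true.
  3. (¬y7 ∨ ¬y10) — ¬y10 is true.
  4. (y2 ∨ ¬y5) — y2 is true.
  5. (y11 ∨ y2 ∨ y3) — y2 is true.
  6. (y11 ∨ y5 ∨ ¬y10) — ¬y10 is true.
  7. (y9 ∨ y5 ∨ ¬y4) — y9 is true.
  8. (¬y9 ∨ ¬y10) — ¬y10 is true.
  9. (y2 ∨ ¬y7 ∨ y6) — y2 is true.
  10. (y3 ∨ ¬y11 ∨ y9) — y9 is true.
  11. (¬y7 ∨ ¬y11) — ¬y11 is true.
  12. (y7 ∨ ¬y3) — ¬y3 is true.
  13. (y11 ∨ ¬y10) — ¬y10 is true.
  14. (¬y6 ∨ y3 ∨ ¬y7) — ¬y6 is true.
  15. (y5 ∨ ¬y11) — ¬y11 is true.
  16. (y1 ∨ ¬y8 ∨ ¬y11) — y1 is true.
  17. (y7 ∨ y2) — y2 is true.
  18. (¬y7 ∨ ¬y3) — ¬y3 is true.
  19. (y10 ∨ ¬y11 ∨ y1) — y1 is true.
  20. (y12 ∨ ¬y4 ∨ ¬y7) — ¬y4 is true.
  21. (y8 ∨ ¬y10) — y8 is true.
  22. (¬y2 ∨ y7 ∨ y9) — y9 is true.

y1=1, y2=1, y3=0, y4=0, y5=0, y6=0, y7=1, y8=1, y9=1, y10=0, y11=0, y12=1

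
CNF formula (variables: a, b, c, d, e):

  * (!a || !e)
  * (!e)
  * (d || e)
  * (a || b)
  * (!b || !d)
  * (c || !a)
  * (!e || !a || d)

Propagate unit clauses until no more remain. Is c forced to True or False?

(!e) stands alone — e = False.
(e || d): since e = False, the clause reduces to (d). d = True.
From (!d || !b) and d = True: b = False.
From (b || a) and b = False: a = True.
In (!a || c), !a is now false; c must hold, so c = True.

True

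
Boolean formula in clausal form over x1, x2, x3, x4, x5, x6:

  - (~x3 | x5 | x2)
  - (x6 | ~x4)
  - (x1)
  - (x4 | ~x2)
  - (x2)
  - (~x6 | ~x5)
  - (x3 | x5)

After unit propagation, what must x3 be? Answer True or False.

True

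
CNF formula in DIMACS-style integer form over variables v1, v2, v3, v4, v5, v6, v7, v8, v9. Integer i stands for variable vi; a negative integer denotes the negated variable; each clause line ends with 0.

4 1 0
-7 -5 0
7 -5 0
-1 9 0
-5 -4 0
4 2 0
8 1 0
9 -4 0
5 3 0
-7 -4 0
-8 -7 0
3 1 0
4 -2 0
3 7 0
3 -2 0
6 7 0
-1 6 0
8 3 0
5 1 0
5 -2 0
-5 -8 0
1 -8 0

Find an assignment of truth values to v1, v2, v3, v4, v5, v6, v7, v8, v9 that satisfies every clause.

v1=1, v2=0, v3=1, v4=1, v5=0, v6=1, v7=0, v8=1, v9=1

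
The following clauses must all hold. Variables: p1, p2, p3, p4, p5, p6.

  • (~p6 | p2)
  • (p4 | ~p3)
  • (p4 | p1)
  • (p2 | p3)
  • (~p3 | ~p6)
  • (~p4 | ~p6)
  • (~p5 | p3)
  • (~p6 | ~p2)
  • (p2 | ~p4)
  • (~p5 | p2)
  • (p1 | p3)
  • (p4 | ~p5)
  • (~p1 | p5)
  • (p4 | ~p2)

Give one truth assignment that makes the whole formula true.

p1=0, p2=1, p3=1, p4=1, p5=1, p6=0

Check each clause:
  1. (p2 | ~p6) — p2 is true.
  2. (~p3 | p4) — p4 is true.
  3. (p4 | p1) — p4 is true.
  4. (p2 | p3) — p2 is true.
  5. (~p3 | ~p6) — ~p6 is true.
  6. (~p4 | ~p6) — ~p6 is true.
  7. (p3 | ~p5) — p3 is true.
  8. (~p6 | ~p2) — ~p6 is true.
  9. (p2 | ~p4) — p2 is true.
  10. (~p5 | p2) — p2 is true.
  11. (p1 | p3) — p3 is true.
  12. (p4 | ~p5) — p4 is true.
  13. (~p1 | p5) — p5 is true.
  14. (p4 | ~p2) — p4 is true.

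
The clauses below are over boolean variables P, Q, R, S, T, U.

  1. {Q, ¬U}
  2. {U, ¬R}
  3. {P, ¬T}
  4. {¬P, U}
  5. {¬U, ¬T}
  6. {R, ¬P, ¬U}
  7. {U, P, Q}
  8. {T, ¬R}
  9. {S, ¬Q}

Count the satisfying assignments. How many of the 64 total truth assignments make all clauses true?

2

The models are:
  P=0 Q=1 R=0 S=1 T=0 U=0
  P=0 Q=1 R=0 S=1 T=0 U=1
That's 2 in total.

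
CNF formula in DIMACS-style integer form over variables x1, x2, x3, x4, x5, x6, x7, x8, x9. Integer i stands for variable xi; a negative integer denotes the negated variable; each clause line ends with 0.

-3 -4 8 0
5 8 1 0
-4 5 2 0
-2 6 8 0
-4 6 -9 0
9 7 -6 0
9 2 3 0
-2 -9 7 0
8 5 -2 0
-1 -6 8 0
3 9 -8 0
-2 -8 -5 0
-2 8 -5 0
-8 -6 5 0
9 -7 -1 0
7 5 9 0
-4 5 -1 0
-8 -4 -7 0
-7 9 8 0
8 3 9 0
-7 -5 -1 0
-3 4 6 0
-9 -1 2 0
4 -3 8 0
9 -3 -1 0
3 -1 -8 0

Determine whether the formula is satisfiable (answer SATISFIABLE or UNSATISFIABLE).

SATISFIABLE

Try x1 = False.
Branch on x2: take x2 = False.
Set x3 = False and propagate.
  then x9 is forced to True.
For the remaining variables, x4 = False, x5 = True, x6 = False, x7 = True, x8 = False works.
So x1=False  x2=False  x3=False  x4=False  x5=True  x6=False  x7=True  x8=False  x9=True is a satisfying assignment.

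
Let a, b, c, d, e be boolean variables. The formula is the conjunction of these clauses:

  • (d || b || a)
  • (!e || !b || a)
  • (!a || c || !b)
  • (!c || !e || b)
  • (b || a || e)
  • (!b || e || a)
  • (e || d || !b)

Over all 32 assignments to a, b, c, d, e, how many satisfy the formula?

Case analysis on b and a:
  b=1, a=1: remaining (c,d,e) ∈ {(1,0,1); (1,1,0); (1,1,1)} — 3.
  b=1, a=0: a clause becomes empty — 0.
  b=0, a=1: d free; 3 ways for (c,e) × 2^1 = 6.
  b=0, a=0: remaining (c,d,e) ∈ {(0,1,1)} — 1.
Total: 3 + 0 + 6 + 1 = 10.

10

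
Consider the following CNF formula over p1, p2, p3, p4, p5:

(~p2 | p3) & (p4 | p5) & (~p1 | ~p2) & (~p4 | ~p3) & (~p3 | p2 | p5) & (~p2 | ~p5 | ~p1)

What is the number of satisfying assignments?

9

Case analysis on p2 and p3:
  p2=1, p3=1: remaining (p1,p4,p5) ∈ {(0,0,1)} — 1.
  p2=1, p3=0: a clause becomes empty — 0.
  p2=0, p3=1: remaining (p1,p4,p5) ∈ {(0,0,1); (1,0,1)} — 2.
  p2=0, p3=0: p1 free; 3 ways for (p4,p5) × 2^1 = 6.
Total: 1 + 0 + 2 + 6 = 9.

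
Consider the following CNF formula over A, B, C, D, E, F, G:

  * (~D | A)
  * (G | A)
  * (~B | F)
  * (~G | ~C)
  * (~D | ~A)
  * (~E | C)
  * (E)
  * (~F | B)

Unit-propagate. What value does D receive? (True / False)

False

(E) is a unit clause: E = True.
(C | ~E) with E = True leaves only C, so C = True.
From (~C | ~G) and C = True: G = False.
From (G | A) and G = False: A = True.
(~D | ~A) with A = True leaves only ~D, so D = False.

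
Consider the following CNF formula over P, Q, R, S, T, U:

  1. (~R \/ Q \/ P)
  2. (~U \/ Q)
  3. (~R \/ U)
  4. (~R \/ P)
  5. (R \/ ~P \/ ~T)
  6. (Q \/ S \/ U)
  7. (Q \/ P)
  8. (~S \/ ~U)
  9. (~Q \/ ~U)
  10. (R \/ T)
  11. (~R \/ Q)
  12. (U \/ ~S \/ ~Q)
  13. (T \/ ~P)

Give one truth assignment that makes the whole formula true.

Set P = False and propagate.
  then R is forced to False.
  then Q is forced to True.
  then U is forced to False.
  then T is forced to True.
  then S is forced to False.

P=F, Q=T, R=F, S=F, T=T, U=F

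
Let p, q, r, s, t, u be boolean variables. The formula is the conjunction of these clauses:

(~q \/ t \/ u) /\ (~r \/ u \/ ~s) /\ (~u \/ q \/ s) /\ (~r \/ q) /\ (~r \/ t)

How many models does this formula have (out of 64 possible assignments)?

Case analysis on q and r:
  q=T, r=T: p free; 3 ways for (s,t,u) × 2^1 = 6.
  q=T, r=F: p, s free; 3 ways for (t,u) × 2^2 = 12.
  q=F, r=T: a clause becomes empty — 0.
  q=F, r=F: p, t free; 3 ways for (s,u) × 2^2 = 12.
Total: 6 + 12 + 0 + 12 = 30.

30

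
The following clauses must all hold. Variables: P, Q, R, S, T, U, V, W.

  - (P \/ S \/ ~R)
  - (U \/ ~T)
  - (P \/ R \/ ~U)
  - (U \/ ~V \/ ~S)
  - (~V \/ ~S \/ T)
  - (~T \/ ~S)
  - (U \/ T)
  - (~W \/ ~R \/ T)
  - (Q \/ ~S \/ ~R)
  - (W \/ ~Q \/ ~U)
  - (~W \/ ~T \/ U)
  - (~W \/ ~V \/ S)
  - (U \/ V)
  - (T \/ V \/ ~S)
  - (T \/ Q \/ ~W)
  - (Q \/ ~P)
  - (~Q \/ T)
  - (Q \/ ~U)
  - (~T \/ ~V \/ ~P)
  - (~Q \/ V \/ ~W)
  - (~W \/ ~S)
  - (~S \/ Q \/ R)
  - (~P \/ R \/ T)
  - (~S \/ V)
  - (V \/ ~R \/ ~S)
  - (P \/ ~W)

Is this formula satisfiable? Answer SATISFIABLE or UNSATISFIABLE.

S = True:
  propagation gives T=False, V=False; an empty clause results — contradiction.
S = False:
  T = True:
    propagation gives U=True, Q=True, W=True, V=False; an empty clause results — contradiction.
  T = False:
    propagation gives U=True, Q=False; an empty clause results — contradiction.
Every branch closes, so no satisfying assignment exists.

UNSATISFIABLE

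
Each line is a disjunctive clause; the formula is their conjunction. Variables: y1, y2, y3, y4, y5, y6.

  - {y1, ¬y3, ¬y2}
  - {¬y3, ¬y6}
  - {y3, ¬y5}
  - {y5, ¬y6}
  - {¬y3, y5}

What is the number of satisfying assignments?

14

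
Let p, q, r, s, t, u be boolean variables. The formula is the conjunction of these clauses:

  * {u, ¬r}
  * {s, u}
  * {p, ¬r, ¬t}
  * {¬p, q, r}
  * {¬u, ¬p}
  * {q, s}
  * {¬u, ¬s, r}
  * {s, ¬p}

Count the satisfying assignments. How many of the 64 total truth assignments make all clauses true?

11

Case analysis on p and r:
  p=T, r=T: a clause becomes empty — 0.
  p=T, r=F: remaining (q,s,t,u) ∈ {(T,T,F,F); (T,T,T,F)} — 2.
  p=F, r=T: remaining (q,s,t,u) ∈ {(F,T,F,T); (T,F,F,T); (T,T,F,T)} — 3.
  p=F, r=F: t free; 3 ways for (q,s,u) × 2^1 = 6.
Total: 0 + 2 + 3 + 6 = 11.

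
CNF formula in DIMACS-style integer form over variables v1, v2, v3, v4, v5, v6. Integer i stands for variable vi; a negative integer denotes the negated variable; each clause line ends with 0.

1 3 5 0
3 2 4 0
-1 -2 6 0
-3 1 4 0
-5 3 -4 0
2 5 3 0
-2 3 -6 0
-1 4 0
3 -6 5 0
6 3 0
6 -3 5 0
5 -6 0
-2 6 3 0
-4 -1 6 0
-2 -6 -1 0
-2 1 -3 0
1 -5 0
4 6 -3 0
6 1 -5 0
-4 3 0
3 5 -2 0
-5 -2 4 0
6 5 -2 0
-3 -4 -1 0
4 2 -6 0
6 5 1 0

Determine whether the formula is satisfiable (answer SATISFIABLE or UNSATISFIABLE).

UNSATISFIABLE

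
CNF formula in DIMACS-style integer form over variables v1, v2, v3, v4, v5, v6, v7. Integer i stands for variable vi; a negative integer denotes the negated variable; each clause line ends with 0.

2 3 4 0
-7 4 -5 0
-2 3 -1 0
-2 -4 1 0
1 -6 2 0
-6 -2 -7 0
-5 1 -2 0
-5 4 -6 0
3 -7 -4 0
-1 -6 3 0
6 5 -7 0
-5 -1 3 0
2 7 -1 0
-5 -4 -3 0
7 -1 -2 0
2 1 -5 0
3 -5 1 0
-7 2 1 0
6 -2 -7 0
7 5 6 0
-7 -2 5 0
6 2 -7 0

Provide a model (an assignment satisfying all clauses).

v1=False  v2=True  v3=False  v4=False  v5=False  v6=True  v7=False

Try v1 = False.
Try v2 = True.
  then v4 is forced to False.
  then v5 is forced to False.
  then v7 is forced to False.
  then v6 is forced to True.
v3 is now unconstrained; take v3 = False.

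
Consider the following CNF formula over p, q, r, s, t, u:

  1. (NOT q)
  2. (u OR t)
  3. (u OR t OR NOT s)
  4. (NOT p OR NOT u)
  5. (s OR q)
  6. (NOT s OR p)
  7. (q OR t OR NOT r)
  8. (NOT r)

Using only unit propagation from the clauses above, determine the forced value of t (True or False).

True

(NOT q) stands alone — q = False.
(q OR s): since q = False, the clause reduces to (s). s = True.
From (p OR NOT s) and s = True: p = True.
In (NOT p OR NOT u), NOT p is now false; NOT u must hold, so u = False.
In (t OR u), u is now false; t must hold, so t = True.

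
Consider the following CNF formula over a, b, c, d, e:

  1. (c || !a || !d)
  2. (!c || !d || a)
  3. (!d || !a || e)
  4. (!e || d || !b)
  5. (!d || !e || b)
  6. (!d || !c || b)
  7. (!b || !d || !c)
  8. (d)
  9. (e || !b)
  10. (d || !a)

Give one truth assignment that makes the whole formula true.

a = 0, b = 1, c = 0, d = 1, e = 1

Unit propagation: (d) forces d = True.
Try a = False.
  then c is forced to False.
Branch on b: take b = True.
  then e is forced to True.
Every clause has at least one true literal under this assignment.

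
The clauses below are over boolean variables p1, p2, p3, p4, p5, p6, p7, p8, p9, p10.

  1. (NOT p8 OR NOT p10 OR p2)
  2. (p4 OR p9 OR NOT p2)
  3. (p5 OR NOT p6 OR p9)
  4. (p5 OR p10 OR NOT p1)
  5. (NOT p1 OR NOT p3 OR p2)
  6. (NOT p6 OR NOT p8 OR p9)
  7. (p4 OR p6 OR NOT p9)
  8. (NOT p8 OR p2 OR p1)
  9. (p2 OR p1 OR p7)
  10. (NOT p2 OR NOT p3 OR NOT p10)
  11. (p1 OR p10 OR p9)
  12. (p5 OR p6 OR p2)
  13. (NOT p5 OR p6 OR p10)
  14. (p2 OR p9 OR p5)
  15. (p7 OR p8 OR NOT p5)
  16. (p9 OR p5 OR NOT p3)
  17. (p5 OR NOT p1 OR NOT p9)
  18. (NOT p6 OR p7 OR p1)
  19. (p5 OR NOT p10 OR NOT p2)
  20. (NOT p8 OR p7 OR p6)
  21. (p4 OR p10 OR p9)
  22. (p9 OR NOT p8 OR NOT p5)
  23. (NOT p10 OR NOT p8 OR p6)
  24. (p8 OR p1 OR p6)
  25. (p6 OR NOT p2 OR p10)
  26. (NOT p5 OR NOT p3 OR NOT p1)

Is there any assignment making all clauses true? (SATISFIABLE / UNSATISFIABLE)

p3 occurs only negated in the remaining clauses — set p3 = False.
Pure literal: p4 appears only positively; assign p4 = True.
Branch on p1: take p1 = True.
Branch on p2: take p2 = False.
Branch on p5: take p5 = True.
The remaining clauses are satisfied by p6 = True, p7 = True, p8 = False, p9 = False, p10 = True.
So p1 = True, p2 = False, p3 = False, p4 = True, p5 = True, p6 = True, p7 = True, p8 = False, p9 = False, p10 = True is a satisfying assignment.

SATISFIABLE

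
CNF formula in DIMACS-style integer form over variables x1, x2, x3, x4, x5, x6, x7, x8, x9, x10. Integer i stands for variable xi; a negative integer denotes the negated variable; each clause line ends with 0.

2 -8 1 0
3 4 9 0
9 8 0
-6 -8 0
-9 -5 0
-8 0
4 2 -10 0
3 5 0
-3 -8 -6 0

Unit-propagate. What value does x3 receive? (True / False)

(!x8) is a unit clause: x8 = False.
(x8 || x9) with x8 = False leaves only x9, so x9 = True.
(!x5 || !x9) with x9 = True leaves only !x5, so x5 = False.
(x3 || x5) with x5 = False leaves only x3, so x3 = True.

True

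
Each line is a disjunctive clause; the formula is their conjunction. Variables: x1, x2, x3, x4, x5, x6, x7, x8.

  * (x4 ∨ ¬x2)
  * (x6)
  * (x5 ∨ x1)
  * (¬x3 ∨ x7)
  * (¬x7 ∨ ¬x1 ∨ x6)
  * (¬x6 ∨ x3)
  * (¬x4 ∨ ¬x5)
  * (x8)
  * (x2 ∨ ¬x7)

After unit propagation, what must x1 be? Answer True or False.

(x6) is a unit clause: x6 = True.
(¬x6 ∨ x3): since x6 = True, the clause reduces to (x3). x3 = True.
From (x7 ∨ ¬x3) and x3 = True: x7 = True.
(x8) is a unit clause: x8 = True.
(¬x7 ∨ x2) with x7 = True leaves only x2, so x2 = True.
From (x4 ∨ ¬x2) and x2 = True: x4 = True.
From (¬x4 ∨ ¬x5) and x4 = True: x5 = False.
In (x5 ∨ x1), x5 is now false; x1 must hold, so x1 = True.

True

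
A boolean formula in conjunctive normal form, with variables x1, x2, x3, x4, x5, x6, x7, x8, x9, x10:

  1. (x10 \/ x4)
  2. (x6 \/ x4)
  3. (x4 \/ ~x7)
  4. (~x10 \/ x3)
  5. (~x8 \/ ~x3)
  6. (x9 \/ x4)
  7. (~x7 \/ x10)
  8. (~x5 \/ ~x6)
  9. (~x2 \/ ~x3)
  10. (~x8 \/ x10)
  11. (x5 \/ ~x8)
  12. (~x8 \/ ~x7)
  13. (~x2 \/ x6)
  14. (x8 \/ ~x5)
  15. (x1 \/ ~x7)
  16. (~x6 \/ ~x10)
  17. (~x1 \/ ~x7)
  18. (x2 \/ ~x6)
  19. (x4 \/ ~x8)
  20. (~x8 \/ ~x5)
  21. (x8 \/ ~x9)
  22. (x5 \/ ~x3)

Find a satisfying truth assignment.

x1=F, x2=F, x3=F, x4=T, x5=F, x6=F, x7=F, x8=F, x9=F, x10=F

Check each clause:
  1. (x10 \/ x4) — x4 is true.
  2. (x6 \/ x4) — x4 is true.
  3. (x4 \/ ~x7) — ~x7 is true.
  4. (x3 \/ ~x10) — ~x10 is true.
  5. (~x3 \/ ~x8) — ~x8 is true.
  6. (x4 \/ x9) — x4 is true.
  7. (~x7 \/ x10) — ~x7 is true.
  8. (~x5 \/ ~x6) — ~x6 is true.
  9. (~x3 \/ ~x2) — ~x3 is true.
  10. (~x8 \/ x10) — ~x8 is true.
  11. (x5 \/ ~x8) — ~x8 is true.
  12. (~x8 \/ ~x7) — ~x8 is true.
  13. (~x2 \/ x6) — ~x2 is true.
  14. (~x5 \/ x8) — ~x5 is true.
  15. (x1 \/ ~x7) — ~x7 is true.
  16. (~x10 \/ ~x6) — ~x6 is true.
  17. (~x1 \/ ~x7) — ~x7 is true.
  18. (x2 \/ ~x6) — ~x6 is true.
  19. (x4 \/ ~x8) — ~x8 is true.
  20. (~x5 \/ ~x8) — ~x8 is true.
  21. (x8 \/ ~x9) — ~x9 is true.
  22. (x5 \/ ~x3) — ~x3 is true.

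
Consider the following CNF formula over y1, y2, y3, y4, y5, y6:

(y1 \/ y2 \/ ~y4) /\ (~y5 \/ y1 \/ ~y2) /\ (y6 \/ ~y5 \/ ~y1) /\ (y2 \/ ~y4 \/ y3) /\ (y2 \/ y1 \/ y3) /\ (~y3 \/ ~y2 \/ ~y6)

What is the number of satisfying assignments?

27

Case analysis on y2 and y1:
  y2=1, y1=1: y4 free; 4 ways for (y3,y5,y6) × 2^1 = 8.
  y2=1, y1=0: y4 free; 3 ways for (y3,y5,y6) × 2^1 = 6.
  y2=0, y1=1: 9 of the 16 assignments to (y3,y4,y5,y6) work.
  y2=0, y1=0: remaining (y3,y4,y5,y6) ∈ {(1,0,0,0); (1,0,0,1); (1,0,1,0); (1,0,1,1)} — 4.
Total: 8 + 6 + 9 + 4 = 27.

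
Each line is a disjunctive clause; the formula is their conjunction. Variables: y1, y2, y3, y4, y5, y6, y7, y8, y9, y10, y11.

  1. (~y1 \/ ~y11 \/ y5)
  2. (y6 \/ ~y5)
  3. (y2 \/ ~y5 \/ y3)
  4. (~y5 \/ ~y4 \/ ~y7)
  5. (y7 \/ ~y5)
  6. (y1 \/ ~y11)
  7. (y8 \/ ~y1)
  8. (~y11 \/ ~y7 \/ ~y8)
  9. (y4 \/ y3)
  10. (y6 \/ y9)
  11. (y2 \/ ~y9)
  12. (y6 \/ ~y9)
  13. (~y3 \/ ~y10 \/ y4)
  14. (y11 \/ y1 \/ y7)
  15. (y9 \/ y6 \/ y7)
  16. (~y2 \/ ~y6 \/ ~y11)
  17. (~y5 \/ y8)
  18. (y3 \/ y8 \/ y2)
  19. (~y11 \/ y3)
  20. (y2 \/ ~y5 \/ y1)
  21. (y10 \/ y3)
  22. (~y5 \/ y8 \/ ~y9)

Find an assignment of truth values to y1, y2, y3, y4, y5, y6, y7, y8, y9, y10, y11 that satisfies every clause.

Set y1 = True and propagate.
  then y8 is forced to True.
Try y2 = True.
For the remaining variables, y3 = True, y4 = False, y5 = False, y6 = True, y7 = False, y9 = False, y10 = False, y11 = False works.

y1=T, y2=T, y3=T, y4=F, y5=F, y6=T, y7=F, y8=T, y9=F, y10=F, y11=F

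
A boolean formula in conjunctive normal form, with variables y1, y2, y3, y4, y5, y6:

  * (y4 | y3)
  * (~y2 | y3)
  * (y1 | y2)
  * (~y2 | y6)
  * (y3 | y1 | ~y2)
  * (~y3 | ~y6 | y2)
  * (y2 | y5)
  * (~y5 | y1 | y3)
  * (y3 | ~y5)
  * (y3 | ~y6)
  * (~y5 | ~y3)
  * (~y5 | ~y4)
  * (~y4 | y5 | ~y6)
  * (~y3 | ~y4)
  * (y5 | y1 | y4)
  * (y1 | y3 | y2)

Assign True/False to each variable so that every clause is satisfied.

y1 = T, y2 = T, y3 = T, y4 = F, y5 = F, y6 = T

y1 occurs only positively in the remaining clauses — set y1 = True.
Try y2 = True.
  then y3 is forced to True.
  then y6 is forced to True.
  then y5 is forced to False.
  then y4 is forced to False.
Check each clause:
  1. (y4 | y3) — y3 is true.
  2. (y3 | ~y2) — y3 is true.
  3. (y2 | y1) — y1 is true.
  4. (~y2 | y6) — y6 is true.
  5. (~y2 | y1 | y3) — y1 is true.
  6. (~y3 | ~y6 | y2) — y2 is true.
  7. (y5 | y2) — y2 is true.
  8. (y1 | ~y5 | y3) — y1 is true.
  9. (~y5 | y3) — y3 is true.
  10. (~y6 | y3) — y3 is true.
  11. (~y5 | ~y3) — ~y5 is true.
  12. (~y5 | ~y4) — ~y5 is true.
  13. (~y4 | ~y6 | y5) — ~y4 is true.
  14. (~y3 | ~y4) — ~y4 is true.
  15. (y1 | y4 | y5) — y1 is true.
  16. (y3 | y1 | y2) — y1 is true.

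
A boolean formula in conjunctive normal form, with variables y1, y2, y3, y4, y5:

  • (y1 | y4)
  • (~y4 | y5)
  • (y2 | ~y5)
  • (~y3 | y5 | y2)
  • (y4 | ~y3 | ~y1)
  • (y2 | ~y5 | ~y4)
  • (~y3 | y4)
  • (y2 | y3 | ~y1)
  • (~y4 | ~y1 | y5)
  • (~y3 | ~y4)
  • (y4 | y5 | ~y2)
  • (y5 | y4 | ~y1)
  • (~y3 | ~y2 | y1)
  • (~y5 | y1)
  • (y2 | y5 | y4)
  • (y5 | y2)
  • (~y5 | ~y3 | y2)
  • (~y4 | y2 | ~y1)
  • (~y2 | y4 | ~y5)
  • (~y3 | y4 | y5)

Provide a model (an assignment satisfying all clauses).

y1 = T  y2 = T  y3 = F  y4 = T  y5 = T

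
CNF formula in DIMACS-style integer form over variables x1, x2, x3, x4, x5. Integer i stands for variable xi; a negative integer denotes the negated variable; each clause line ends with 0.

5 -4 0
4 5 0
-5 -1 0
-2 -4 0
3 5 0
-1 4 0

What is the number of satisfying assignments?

6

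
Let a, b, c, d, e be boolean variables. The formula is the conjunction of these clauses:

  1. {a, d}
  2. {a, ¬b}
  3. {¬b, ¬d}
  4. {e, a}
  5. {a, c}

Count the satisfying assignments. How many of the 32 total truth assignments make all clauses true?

13

Case analysis on a and b:
  a=T, b=T: remaining (c,d,e) ∈ {(F,F,F); (F,F,T); (T,F,F); (T,F,T)} — 4.
  a=T, b=F: c, d, e free → 2^3 = 8.
  a=F, b=T: a clause becomes empty — 0.
  a=F, b=F: remaining (c,d,e) ∈ {(T,T,T)} — 1.
Total: 4 + 8 + 0 + 1 = 13.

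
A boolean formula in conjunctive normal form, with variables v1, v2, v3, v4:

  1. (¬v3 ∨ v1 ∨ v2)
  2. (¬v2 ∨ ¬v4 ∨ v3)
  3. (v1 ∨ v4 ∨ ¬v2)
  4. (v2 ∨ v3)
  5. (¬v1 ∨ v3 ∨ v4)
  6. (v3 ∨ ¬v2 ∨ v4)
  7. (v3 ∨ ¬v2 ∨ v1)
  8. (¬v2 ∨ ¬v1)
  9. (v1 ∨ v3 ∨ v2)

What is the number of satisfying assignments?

Satisfying assignments:
  v1=0 v2=1 v3=1 v4=1
  v1=1 v2=0 v3=1 v4=0
  v1=1 v2=0 v3=1 v4=1
That's 3 in total.

3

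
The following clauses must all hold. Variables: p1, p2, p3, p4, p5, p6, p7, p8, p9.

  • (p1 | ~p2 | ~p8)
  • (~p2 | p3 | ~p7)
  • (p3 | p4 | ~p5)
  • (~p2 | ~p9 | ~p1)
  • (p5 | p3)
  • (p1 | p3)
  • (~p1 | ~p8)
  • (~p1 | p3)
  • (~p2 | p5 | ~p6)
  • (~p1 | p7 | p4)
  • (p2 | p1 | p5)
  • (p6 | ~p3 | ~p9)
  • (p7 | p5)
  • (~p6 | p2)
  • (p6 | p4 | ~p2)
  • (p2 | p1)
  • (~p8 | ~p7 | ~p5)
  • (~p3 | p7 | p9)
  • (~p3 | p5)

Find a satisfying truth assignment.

p1=F, p2=T, p3=T, p4=T, p5=T, p6=T, p7=T, p8=F, p9=T

p4 occurs only positively in the remaining clauses — set p4 = True.
Pure literal: p8 appears only negated; assign p8 = False.
Set p1 = False and propagate.
  then p3 is forced to True.
  then p2 is forced to True.
  then p5 is forced to True.
For the remaining variables, p6 = True, p7 = True, p9 = True works.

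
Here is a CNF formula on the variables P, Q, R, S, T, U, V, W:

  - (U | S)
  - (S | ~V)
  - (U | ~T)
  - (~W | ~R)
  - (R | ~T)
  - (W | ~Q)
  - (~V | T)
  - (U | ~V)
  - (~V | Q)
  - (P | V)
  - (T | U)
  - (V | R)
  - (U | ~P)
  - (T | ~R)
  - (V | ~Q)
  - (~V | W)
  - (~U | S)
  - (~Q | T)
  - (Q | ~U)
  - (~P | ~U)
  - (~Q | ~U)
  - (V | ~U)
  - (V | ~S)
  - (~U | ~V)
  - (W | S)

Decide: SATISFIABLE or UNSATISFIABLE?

UNSATISFIABLE

U = True:
  propagation gives S=True, Q=True; an empty clause results — contradiction.
U = False:
  propagation gives S=True, T=False; an empty clause results — contradiction.
Every branch closes, so no satisfying assignment exists.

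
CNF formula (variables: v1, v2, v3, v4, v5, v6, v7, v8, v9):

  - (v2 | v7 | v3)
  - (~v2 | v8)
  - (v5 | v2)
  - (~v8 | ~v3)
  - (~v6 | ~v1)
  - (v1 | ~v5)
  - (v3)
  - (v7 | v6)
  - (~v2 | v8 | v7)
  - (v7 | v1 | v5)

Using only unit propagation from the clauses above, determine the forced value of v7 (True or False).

(v3) stands alone — v3 = True.
From (~v8 | ~v3) and v3 = True: v8 = False.
In (~v2 | v8), v8 is now false; ~v2 must hold, so v2 = False.
(v5 | v2): since v2 = False, the clause reduces to (v5). v5 = True.
(v1 | ~v5) with v5 = True leaves only v1, so v1 = True.
(~v6 | ~v1) with v1 = True leaves only ~v6, so v6 = False.
(v7 | v6): since v6 = False, the clause reduces to (v7). v7 = True.

True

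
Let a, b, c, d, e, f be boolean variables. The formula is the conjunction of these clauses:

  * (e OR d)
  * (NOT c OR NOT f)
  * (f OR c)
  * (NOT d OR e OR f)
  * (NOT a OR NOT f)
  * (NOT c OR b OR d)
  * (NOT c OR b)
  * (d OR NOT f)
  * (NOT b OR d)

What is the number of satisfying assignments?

Satisfying assignments:
  a=F b=F c=F d=T e=F f=T
  a=F b=F c=F d=T e=T f=T
  a=F b=T c=F d=T e=F f=T
  a=F b=T c=F d=T e=T f=T
  a=F b=T c=T d=T e=T f=F
  a=T b=T c=T d=T e=T f=F
That's 6 in total.

6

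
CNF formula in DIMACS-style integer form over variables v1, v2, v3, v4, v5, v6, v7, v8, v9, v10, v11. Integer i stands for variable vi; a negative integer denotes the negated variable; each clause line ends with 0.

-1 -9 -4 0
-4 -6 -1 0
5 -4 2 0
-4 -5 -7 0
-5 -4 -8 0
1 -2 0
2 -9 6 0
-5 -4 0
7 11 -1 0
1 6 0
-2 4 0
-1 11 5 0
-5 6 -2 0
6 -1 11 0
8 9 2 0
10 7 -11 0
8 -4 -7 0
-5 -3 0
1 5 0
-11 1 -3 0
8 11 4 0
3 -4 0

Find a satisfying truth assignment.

v1=0  v2=0  v3=0  v4=0  v5=1  v6=1  v7=0  v8=1  v9=1  v10=1  v11=1

v10 occurs only positively in the remaining clauses — set v10 = True.
Branch on v1: take v1 = False.
  then v2 is forced to False.
  then v6 is forced to True.
  then v5 is forced to True.
  then v4 is forced to False.
  then v3 is forced to False.
Try v8 = True.
v7, v9, v11 are now unconstrained; take v7 = False, v9 = True, v11 = True.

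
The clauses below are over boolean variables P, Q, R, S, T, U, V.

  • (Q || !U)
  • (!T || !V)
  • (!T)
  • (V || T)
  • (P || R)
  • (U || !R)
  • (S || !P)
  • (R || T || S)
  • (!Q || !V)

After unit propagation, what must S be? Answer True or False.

True

Unit clause (!T) sets T = False.
(V || T) with T = False leaves only V, so V = True.
(!Q || !V): since V = True, the clause reduces to (!Q). Q = False.
From (!U || Q) and Q = False: U = False.
(U || !R): since U = False, the clause reduces to (!R). R = False.
In (P || R), R is now false; P must hold, so P = True.
In (S || !P), !P is now false; S must hold, so S = True.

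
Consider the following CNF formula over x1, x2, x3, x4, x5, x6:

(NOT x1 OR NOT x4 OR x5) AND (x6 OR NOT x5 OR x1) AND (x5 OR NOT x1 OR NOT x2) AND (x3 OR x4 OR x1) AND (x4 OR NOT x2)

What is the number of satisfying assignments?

31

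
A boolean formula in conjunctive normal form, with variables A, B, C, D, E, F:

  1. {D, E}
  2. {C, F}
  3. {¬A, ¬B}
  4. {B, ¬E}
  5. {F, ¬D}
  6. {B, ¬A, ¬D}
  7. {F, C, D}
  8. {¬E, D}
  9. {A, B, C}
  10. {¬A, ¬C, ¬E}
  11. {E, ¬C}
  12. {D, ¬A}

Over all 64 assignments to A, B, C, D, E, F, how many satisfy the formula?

3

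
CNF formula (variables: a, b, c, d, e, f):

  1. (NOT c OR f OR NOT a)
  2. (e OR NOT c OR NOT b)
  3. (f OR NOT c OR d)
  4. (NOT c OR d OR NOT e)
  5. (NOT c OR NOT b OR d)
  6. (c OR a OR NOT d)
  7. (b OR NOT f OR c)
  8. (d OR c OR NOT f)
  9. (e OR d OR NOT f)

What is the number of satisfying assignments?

23

Case analysis on c and d:
  c=T, d=T: 9 of the 16 assignments to (a,b,e,f) work.
  c=T, d=F: a clause becomes empty — 0.
  c=F, d=T: e free; 3 ways for (a,b,f) × 2^1 = 6.
  c=F, d=F: forces f=F; a, b, e free → 2^3 = 8.
Total: 9 + 0 + 6 + 8 = 23.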